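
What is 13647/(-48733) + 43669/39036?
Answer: 1595397085/1902341388 ≈ 0.83865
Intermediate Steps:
13647/(-48733) + 43669/39036 = 13647*(-1/48733) + 43669*(1/39036) = -13647/48733 + 43669/39036 = 1595397085/1902341388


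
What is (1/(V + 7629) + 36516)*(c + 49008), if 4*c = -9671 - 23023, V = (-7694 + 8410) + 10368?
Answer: 55806380324121/37426 ≈ 1.4911e+9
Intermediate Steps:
V = 11084 (V = 716 + 10368 = 11084)
c = -16347/2 (c = (-9671 - 23023)/4 = (1/4)*(-32694) = -16347/2 ≈ -8173.5)
(1/(V + 7629) + 36516)*(c + 49008) = (1/(11084 + 7629) + 36516)*(-16347/2 + 49008) = (1/18713 + 36516)*(81669/2) = (683323909/18713)*(81669/2) = 55806380324121/37426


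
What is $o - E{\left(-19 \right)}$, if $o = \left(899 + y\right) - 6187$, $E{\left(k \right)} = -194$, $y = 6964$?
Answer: $1870$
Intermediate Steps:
$o = 1676$ ($o = \left(899 + 6964\right) - 6187 = 7863 - 6187 = 1676$)
$o - E{\left(-19 \right)} = 1676 - -194 = 1676 + 194 = 1870$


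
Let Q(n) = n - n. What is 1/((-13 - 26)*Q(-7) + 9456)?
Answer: 1/9456 ≈ 0.00010575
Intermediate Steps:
Q(n) = 0
1/((-13 - 26)*Q(-7) + 9456) = 1/((-13 - 26)*0 + 9456) = 1/(-39*0 + 9456) = 1/(0 + 9456) = 1/9456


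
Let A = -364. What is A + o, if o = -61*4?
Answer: -608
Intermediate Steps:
o = -244
A + o = -364 - 244 = -608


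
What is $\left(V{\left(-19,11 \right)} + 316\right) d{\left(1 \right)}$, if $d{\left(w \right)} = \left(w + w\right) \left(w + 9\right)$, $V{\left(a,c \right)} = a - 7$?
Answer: $5800$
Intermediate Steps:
$V{\left(a,c \right)} = -7 + a$ ($V{\left(a,c \right)} = a - 7 = -7 + a$)
$d{\left(w \right)} = 2 w \left(9 + w\right)$
$\left(V{\left(-19,11 \right)} + 316\right) d{\left(1 \right)} = \left(\left(-7 - 19\right) + 316\right) 2 \cdot 1 \left(9 + 1\right) = \left(-26 + 316\right) 2 \cdot 1 \cdot 10 = 290 \cdot 20 = 5800$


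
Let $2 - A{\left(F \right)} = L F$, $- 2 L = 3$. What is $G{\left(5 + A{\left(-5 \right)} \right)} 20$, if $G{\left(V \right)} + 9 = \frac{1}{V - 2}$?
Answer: $-188$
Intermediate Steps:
$L = - \frac{3}{2}$ ($L = \left(- \frac{1}{2}\right) 3 = - \frac{3}{2} \approx -1.5$)
$A{\left(F \right)} = 2 + \frac{3 F}{2}$ ($A{\left(F \right)} = 2 - - \frac{3 F}{2} = 2 + \frac{3 F}{2}$)
$G{\left(V \right)} = -9 + \frac{1}{-2 + V}$ ($G{\left(V \right)} = -9 + \frac{1}{V - 2} = -9 + \frac{1}{-2 + V}$)
$G{\left(5 + A{\left(-5 \right)} \right)} 20 = \frac{19 - 9 \left(5 + \left(2 + \frac{3}{2} \left(-5\right)\right)\right)}{-2 + \left(5 + \left(2 + \frac{3}{2} \left(-5\right)\right)\right)} 20 = \frac{19 - 9 \left(5 + \left(2 - \frac{15}{2}\right)\right)}{-2 + \left(5 + \left(2 - \frac{15}{2}\right)\right)} 20 = \frac{19 - 9 \left(5 - \frac{11}{2}\right)}{-2 + \left(5 - \frac{11}{2}\right)} 20 = \frac{19 - - \frac{9}{2}}{-2 - \frac{1}{2}} \cdot 20 = \frac{19 + \frac{9}{2}}{- \frac{5}{2}} \cdot 20 = \left(- \frac{2}{5}\right) \frac{47}{2} \cdot 20 = \left(- \frac{47}{5}\right) 20 = -188$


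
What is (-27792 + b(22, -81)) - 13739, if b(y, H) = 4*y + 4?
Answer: -41439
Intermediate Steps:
b(y, H) = 4 + 4*y
(-27792 + b(22, -81)) - 13739 = (-27792 + (4 + 4*22)) - 13739 = (-27792 + (4 + 88)) - 13739 = (-27792 + 92) - 13739 = -27700 - 13739 = -41439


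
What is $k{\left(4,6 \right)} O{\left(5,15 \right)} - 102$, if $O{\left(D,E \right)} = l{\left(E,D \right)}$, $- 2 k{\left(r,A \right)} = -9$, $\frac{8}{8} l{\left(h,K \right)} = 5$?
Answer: $- \frac{159}{2} \approx -79.5$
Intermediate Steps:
$l{\left(h,K \right)} = 5$
$k{\left(r,A \right)} = \frac{9}{2}$ ($k{\left(r,A \right)} = \left(- \frac{1}{2}\right) \left(-9\right) = \frac{9}{2}$)
$O{\left(D,E \right)} = 5$
$k{\left(4,6 \right)} O{\left(5,15 \right)} - 102 = \frac{9}{2} \cdot 5 - 102 = \frac{45}{2} - 102 = - \frac{159}{2}$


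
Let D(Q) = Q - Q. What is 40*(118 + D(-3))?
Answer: 4720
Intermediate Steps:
D(Q) = 0
40*(118 + D(-3)) = 40*(118 + 0) = 40*118 = 4720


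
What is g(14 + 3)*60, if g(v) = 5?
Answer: 300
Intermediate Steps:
g(14 + 3)*60 = 5*60 = 300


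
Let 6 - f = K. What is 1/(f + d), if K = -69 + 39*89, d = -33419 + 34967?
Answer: -1/1848 ≈ -0.00054113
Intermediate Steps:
d = 1548
K = 3402 (K = -69 + 3471 = 3402)
f = -3396 (f = 6 - 1*3402 = 6 - 3402 = -3396)
1/(f + d) = 1/(-3396 + 1548) = 1/(-1848) = -1/1848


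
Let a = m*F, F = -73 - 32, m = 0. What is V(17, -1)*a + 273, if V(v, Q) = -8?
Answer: 273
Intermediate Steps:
F = -105
a = 0 (a = 0*(-105) = 0)
V(17, -1)*a + 273 = -8*0 + 273 = 0 + 273 = 273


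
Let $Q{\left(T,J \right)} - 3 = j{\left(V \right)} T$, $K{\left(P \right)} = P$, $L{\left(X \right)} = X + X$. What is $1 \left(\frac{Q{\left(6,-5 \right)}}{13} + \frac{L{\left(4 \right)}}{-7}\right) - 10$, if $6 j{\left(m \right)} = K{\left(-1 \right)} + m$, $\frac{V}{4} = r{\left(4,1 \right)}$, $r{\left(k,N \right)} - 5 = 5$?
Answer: $- \frac{720}{91} \approx -7.9121$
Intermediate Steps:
$r{\left(k,N \right)} = 10$ ($r{\left(k,N \right)} = 5 + 5 = 10$)
$V = 40$ ($V = 4 \cdot 10 = 40$)
$L{\left(X \right)} = 2 X$
$j{\left(m \right)} = - \frac{1}{6} + \frac{m}{6}$ ($j{\left(m \right)} = \frac{-1 + m}{6} = - \frac{1}{6} + \frac{m}{6}$)
$Q{\left(T,J \right)} = 3 + \frac{13 T}{2}$ ($Q{\left(T,J \right)} = 3 + \left(- \frac{1}{6} + \frac{1}{6} \cdot 40\right) T = 3 + \left(- \frac{1}{6} + \frac{20}{3}\right) T = 3 + \frac{13 T}{2}$)
$1 \left(\frac{Q{\left(6,-5 \right)}}{13} + \frac{L{\left(4 \right)}}{-7}\right) - 10 = 1 \left(\frac{3 + \frac{13}{2} \cdot 6}{13} + \frac{2 \cdot 4}{-7}\right) - 10 = 1 \left(\left(3 + 39\right) \frac{1}{13} + 8 \left(- \frac{1}{7}\right)\right) - 10 = 1 \left(42 \cdot \frac{1}{13} - \frac{8}{7}\right) - 10 = 1 \left(\frac{42}{13} - \frac{8}{7}\right) - 10 = 1 \cdot \frac{190}{91} - 10 = \frac{190}{91} - 10 = - \frac{720}{91}$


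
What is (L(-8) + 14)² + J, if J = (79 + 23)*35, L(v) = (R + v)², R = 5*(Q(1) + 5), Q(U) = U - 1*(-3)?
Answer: 1916259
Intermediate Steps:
Q(U) = 3 + U (Q(U) = U + 3 = 3 + U)
R = 45 (R = 5*((3 + 1) + 5) = 5*(4 + 5) = 5*9 = 45)
L(v) = (45 + v)²
J = 3570 (J = 102*35 = 3570)
(L(-8) + 14)² + J = ((45 - 8)² + 14)² + 3570 = (37² + 14)² + 3570 = (1369 + 14)² + 3570 = 1383² + 3570 = 1912689 + 3570 = 1916259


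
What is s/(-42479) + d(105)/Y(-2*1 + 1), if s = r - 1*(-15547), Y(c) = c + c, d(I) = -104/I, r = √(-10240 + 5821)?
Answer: 576473/4460295 - 3*I*√491/42479 ≈ 0.12925 - 0.0015649*I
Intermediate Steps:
r = 3*I*√491 (r = √(-4419) = 3*I*√491 ≈ 66.476*I)
Y(c) = 2*c
s = 15547 + 3*I*√491 (s = 3*I*√491 - 1*(-15547) = 3*I*√491 + 15547 = 15547 + 3*I*√491 ≈ 15547.0 + 66.476*I)
s/(-42479) + d(105)/Y(-2*1 + 1) = (15547 + 3*I*√491)/(-42479) + (-104/105)/((2*(-2*1 + 1))) = (15547 + 3*I*√491)*(-1/42479) + (-104*1/105)/((2*(-2 + 1))) = (-15547/42479 - 3*I*√491/42479) - 104/(105*(2*(-1))) = (-15547/42479 - 3*I*√491/42479) - 104/105/(-2) = (-15547/42479 - 3*I*√491/42479) - 104/105*(-½) = (-15547/42479 - 3*I*√491/42479) + 52/105 = 576473/4460295 - 3*I*√491/42479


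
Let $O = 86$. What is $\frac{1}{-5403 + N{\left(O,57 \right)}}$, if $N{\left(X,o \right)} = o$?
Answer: $- \frac{1}{5346} \approx -0.00018706$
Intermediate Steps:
$\frac{1}{-5403 + N{\left(O,57 \right)}} = \frac{1}{-5403 + 57} = \frac{1}{-5346} = - \frac{1}{5346}$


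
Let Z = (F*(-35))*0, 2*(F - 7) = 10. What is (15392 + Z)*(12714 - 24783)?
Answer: -185766048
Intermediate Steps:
F = 12 (F = 7 + (½)*10 = 7 + 5 = 12)
Z = 0 (Z = (12*(-35))*0 = -420*0 = 0)
(15392 + Z)*(12714 - 24783) = (15392 + 0)*(12714 - 24783) = 15392*(-12069) = -185766048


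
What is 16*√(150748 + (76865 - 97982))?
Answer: 16*√129631 ≈ 5760.7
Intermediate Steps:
16*√(150748 + (76865 - 97982)) = 16*√(150748 - 21117) = 16*√129631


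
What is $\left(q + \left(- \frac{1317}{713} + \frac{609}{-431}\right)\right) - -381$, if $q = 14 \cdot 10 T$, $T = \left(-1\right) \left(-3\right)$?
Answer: $\frac{245147859}{307303} \approx 797.74$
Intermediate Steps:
$T = 3$
$q = 420$ ($q = 14 \cdot 10 \cdot 3 = 140 \cdot 3 = 420$)
$\left(q + \left(- \frac{1317}{713} + \frac{609}{-431}\right)\right) - -381 = \left(420 + \left(- \frac{1317}{713} + \frac{609}{-431}\right)\right) - -381 = \left(420 + \left(\left(-1317\right) \frac{1}{713} + 609 \left(- \frac{1}{431}\right)\right)\right) + \left(-969 + 1350\right) = \left(420 - \frac{1001844}{307303}\right) + 381 = \frac{128065416}{307303} + 381 = \frac{245147859}{307303}$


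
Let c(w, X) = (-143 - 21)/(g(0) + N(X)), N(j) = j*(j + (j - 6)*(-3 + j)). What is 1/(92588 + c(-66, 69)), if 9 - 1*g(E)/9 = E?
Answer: 72936/6752998327 ≈ 1.0801e-5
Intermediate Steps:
g(E) = 81 - 9*E
N(j) = j*(j + (-6 + j)*(-3 + j))
c(w, X) = -164/(81 + X*(18 + X**2 - 8*X)) (c(w, X) = (-143 - 21)/((81 - 9*0) + X*(18 + X**2 - 8*X)) = -164/((81 + 0) + X*(18 + X**2 - 8*X)) = -164/(81 + X*(18 + X**2 - 8*X)))
1/(92588 + c(-66, 69)) = 1/(92588 - 164/(81 + 69*(18 + 69**2 - 8*69))) = 1/(92588 - 164/(81 + 69*(18 + 4761 - 552))) = 1/(92588 - 164/(81 + 69*4227)) = 1/(92588 - 164/(81 + 291663)) = 1/(92588 - 164/291744) = 1/(92588 - 164*1/291744) = 1/(92588 - 41/72936) = 1/(6752998327/72936) = 72936/6752998327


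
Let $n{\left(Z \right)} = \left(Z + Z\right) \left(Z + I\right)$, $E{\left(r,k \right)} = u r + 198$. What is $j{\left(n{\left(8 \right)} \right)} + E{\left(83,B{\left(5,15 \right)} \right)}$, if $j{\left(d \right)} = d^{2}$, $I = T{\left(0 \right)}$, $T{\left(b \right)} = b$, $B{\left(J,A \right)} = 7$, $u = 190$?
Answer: $32352$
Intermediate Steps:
$I = 0$
$E{\left(r,k \right)} = 198 + 190 r$ ($E{\left(r,k \right)} = 190 r + 198 = 198 + 190 r$)
$n{\left(Z \right)} = 2 Z^{2}$ ($n{\left(Z \right)} = \left(Z + Z\right) \left(Z + 0\right) = 2 Z Z = 2 Z^{2}$)
$j{\left(n{\left(8 \right)} \right)} + E{\left(83,B{\left(5,15 \right)} \right)} = \left(2 \cdot 8^{2}\right)^{2} + \left(198 + 190 \cdot 83\right) = \left(2 \cdot 64\right)^{2} + \left(198 + 15770\right) = 128^{2} + 15968 = 16384 + 15968 = 32352$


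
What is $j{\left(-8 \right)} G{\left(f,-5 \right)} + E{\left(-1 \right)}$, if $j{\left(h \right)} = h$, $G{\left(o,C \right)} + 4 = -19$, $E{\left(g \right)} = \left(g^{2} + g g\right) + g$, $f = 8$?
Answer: $185$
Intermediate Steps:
$E{\left(g \right)} = g + 2 g^{2}$ ($E{\left(g \right)} = \left(g^{2} + g^{2}\right) + g = 2 g^{2} + g = g + 2 g^{2}$)
$G{\left(o,C \right)} = -23$ ($G{\left(o,C \right)} = -4 - 19 = -23$)
$j{\left(-8 \right)} G{\left(f,-5 \right)} + E{\left(-1 \right)} = \left(-8\right) \left(-23\right) - \left(1 + 2 \left(-1\right)\right) = 184 - \left(1 - 2\right) = 184 - -1 = 184 + 1 = 185$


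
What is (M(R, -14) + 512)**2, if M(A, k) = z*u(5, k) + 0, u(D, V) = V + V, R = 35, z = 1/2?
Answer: 248004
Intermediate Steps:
z = 1/2 (z = 1*(1/2) = 1/2 ≈ 0.50000)
u(D, V) = 2*V
M(A, k) = k (M(A, k) = (2*k)/2 + 0 = k + 0 = k)
(M(R, -14) + 512)**2 = (-14 + 512)**2 = 498**2 = 248004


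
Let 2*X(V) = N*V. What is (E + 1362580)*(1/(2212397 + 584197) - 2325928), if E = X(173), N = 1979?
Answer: -6651090047825300579/1864396 ≈ -3.5674e+12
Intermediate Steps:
X(V) = 1979*V/2 (X(V) = (1979*V)/2 = 1979*V/2)
E = 342367/2 (E = (1979/2)*173 = 342367/2 ≈ 1.7118e+5)
(E + 1362580)*(1/(2212397 + 584197) - 2325928) = (342367/2 + 1362580)*(1/(2212397 + 584197) - 2325928) = 3067527*(1/2796594 - 2325928)/2 = (3067527/2)*(-6504676289231/2796594) = -6651090047825300579/1864396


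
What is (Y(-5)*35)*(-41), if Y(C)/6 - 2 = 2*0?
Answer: -17220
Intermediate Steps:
Y(C) = 12 (Y(C) = 12 + 6*(2*0) = 12 + 6*0 = 12 + 0 = 12)
(Y(-5)*35)*(-41) = (12*35)*(-41) = 420*(-41) = -17220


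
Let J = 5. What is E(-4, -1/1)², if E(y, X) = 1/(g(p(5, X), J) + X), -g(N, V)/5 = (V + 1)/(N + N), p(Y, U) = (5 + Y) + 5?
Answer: ¼ ≈ 0.25000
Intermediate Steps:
p(Y, U) = 10 + Y
g(N, V) = -5*(1 + V)/(2*N) (g(N, V) = -5*(V + 1)/(N + N) = -5*(1 + V)/(2*N))
E(y, X) = 1/(-1 + X) (E(y, X) = 1/(5*(-1 - 1*5)/(2*(10 + 5)) + X) = 1/((5/2)*(-1 - 5)/15 + X) = 1/((5/2)*(1/15)*(-6) + X) = 1/(-1 + X))
E(-4, -1/1)² = (1/(-1 - 1/1))² = (1/(-1 - 1*1))² = (1/(-1 - 1))² = (1/(-2))² = (-½)² = ¼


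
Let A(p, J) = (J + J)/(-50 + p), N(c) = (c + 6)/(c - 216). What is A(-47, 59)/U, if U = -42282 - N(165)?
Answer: 2006/69717489 ≈ 2.8773e-5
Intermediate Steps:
N(c) = (6 + c)/(-216 + c)
A(p, J) = 2*J/(-50 + p) (A(p, J) = (2*J)/(-50 + p) = 2*J/(-50 + p))
U = -718737/17 (U = -42282 - (6 + 165)/(-216 + 165) = -42282 - 171/(-51) = -42282 - (-1)*171/51 = -42282 - 1*(-57/17) = -42282 + 57/17 = -718737/17 ≈ -42279.)
A(-47, 59)/U = (2*59/(-50 - 47))/(-718737/17) = (2*59/(-97))*(-17/718737) = (2*59*(-1/97))*(-17/718737) = -118/97*(-17/718737) = 2006/69717489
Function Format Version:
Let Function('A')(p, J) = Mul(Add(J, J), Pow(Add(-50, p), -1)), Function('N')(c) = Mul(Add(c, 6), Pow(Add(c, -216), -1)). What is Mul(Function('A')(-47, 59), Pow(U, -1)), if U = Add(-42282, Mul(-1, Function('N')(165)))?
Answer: Rational(2006, 69717489) ≈ 2.8773e-5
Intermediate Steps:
Function('N')(c) = Mul(Pow(Add(-216, c), -1), Add(6, c)) (Function('N')(c) = Mul(Add(6, c), Pow(Add(-216, c), -1)) = Mul(Pow(Add(-216, c), -1), Add(6, c)))
Function('A')(p, J) = Mul(2, J, Pow(Add(-50, p), -1)) (Function('A')(p, J) = Mul(Mul(2, J), Pow(Add(-50, p), -1)) = Mul(2, J, Pow(Add(-50, p), -1)))
U = Rational(-718737, 17) (U = Add(-42282, Mul(-1, Mul(Pow(Add(-216, 165), -1), Add(6, 165)))) = Add(-42282, Mul(-1, Mul(Pow(-51, -1), 171))) = Add(-42282, Mul(-1, Mul(Rational(-1, 51), 171))) = Add(-42282, Mul(-1, Rational(-57, 17))) = Add(-42282, Rational(57, 17)) = Rational(-718737, 17) ≈ -42279.)
Mul(Function('A')(-47, 59), Pow(U, -1)) = Mul(Mul(2, 59, Pow(Add(-50, -47), -1)), Pow(Rational(-718737, 17), -1)) = Mul(Mul(2, 59, Pow(-97, -1)), Rational(-17, 718737)) = Mul(Mul(2, 59, Rational(-1, 97)), Rational(-17, 718737)) = Mul(Rational(-118, 97), Rational(-17, 718737)) = Rational(2006, 69717489)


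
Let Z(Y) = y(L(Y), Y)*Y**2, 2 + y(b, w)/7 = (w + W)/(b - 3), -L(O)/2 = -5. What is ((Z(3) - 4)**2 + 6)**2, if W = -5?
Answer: 480048100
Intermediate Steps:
L(O) = 10 (L(O) = -2*(-5) = 10)
y(b, w) = -14 + 7*(-5 + w)/(-3 + b) (y(b, w) = -14 + 7*((w - 5)/(b - 3)) = -14 + 7*((-5 + w)/(-3 + b)) = -14 + 7*(-5 + w)/(-3 + b))
Z(Y) = Y**2*(-19 + Y) (Z(Y) = (7*(1 + Y - 2*10)/(-3 + 10))*Y**2 = (7*(1 + Y - 20)/7)*Y**2 = (7*(1/7)*(-19 + Y))*Y**2 = (-19 + Y)*Y**2 = Y**2*(-19 + Y))
((Z(3) - 4)**2 + 6)**2 = ((3**2*(-19 + 3) - 4)**2 + 6)**2 = ((9*(-16) - 4)**2 + 6)**2 = ((-144 - 4)**2 + 6)**2 = ((-148)**2 + 6)**2 = (21904 + 6)**2 = 21910**2 = 480048100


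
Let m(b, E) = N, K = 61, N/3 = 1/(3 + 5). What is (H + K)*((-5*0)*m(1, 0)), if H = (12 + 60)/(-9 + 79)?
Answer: 0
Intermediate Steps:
N = 3/8 (N = 3/(3 + 5) = 3/8 ≈ 0.37500)
m(b, E) = 3/8
H = 36/35 (H = 72/70 = 72*(1/70) = 36/35 ≈ 1.0286)
(H + K)*((-5*0)*m(1, 0)) = (36/35 + 61)*(-5*0*(3/8)) = 2171*(0*(3/8))/35 = (2171/35)*0 = 0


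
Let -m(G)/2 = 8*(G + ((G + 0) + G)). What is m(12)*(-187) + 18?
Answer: 107730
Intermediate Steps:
m(G) = -48*G (m(G) = -16*(G + ((G + 0) + G)) = -16*(G + (G + G)) = -16*(G + 2*G) = -16*3*G = -48*G)
m(12)*(-187) + 18 = -48*12*(-187) + 18 = -576*(-187) + 18 = 107712 + 18 = 107730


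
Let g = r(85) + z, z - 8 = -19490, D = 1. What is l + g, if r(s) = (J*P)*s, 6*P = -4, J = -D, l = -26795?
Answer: -138661/3 ≈ -46220.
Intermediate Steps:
z = -19482 (z = 8 - 19490 = -19482)
J = -1 (J = -1*1 = -1)
P = -2/3 (P = (1/6)*(-4) = -2/3 ≈ -0.66667)
r(s) = 2*s/3 (r(s) = (-1*(-2/3))*s = 2*s/3)
g = -58276/3 (g = (2/3)*85 - 19482 = 170/3 - 19482 = -58276/3 ≈ -19425.)
l + g = -26795 - 58276/3 = -138661/3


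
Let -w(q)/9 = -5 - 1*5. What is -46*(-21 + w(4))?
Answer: -3174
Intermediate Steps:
w(q) = 90 (w(q) = -9*(-5 - 1*5) = -9*(-5 - 5) = -9*(-10) = 90)
-46*(-21 + w(4)) = -46*(-21 + 90) = -46*69 = -3174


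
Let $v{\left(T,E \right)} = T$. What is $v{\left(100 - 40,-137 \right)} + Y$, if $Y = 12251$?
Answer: $12311$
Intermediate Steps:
$v{\left(100 - 40,-137 \right)} + Y = \left(100 - 40\right) + 12251 = 60 + 12251 = 12311$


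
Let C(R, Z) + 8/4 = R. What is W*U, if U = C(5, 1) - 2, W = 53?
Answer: 53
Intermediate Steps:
C(R, Z) = -2 + R
U = 1 (U = (-2 + 5) - 2 = 3 - 2 = 1)
W*U = 53*1 = 53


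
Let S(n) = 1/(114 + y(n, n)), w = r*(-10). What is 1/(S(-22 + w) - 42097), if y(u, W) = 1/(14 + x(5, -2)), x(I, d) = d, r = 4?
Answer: -1369/57630781 ≈ -2.3755e-5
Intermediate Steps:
w = -40 (w = 4*(-10) = -40)
y(u, W) = 1/12 (y(u, W) = 1/(14 - 2) = 1/12)
S(n) = 12/1369 (S(n) = 1/(114 + 1/12) = 1/(1369/12) = 12/1369)
1/(S(-22 + w) - 42097) = 1/(12/1369 - 42097) = 1/(-57630781/1369) = -1369/57630781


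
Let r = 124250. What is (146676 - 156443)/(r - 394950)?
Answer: 9767/270700 ≈ 0.036081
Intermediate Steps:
(146676 - 156443)/(r - 394950) = (146676 - 156443)/(124250 - 394950) = -9767/(-270700) = -9767*(-1/270700) = 9767/270700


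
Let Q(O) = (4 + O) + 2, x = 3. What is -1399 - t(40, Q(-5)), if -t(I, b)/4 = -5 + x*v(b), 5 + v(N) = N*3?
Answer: -1443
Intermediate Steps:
v(N) = -5 + 3*N (v(N) = -5 + N*3 = -5 + 3*N)
Q(O) = 6 + O
t(I, b) = 80 - 36*b (t(I, b) = -4*(-5 + 3*(-5 + 3*b)) = -4*(-5 + (-15 + 9*b)) = -4*(-20 + 9*b) = 80 - 36*b)
-1399 - t(40, Q(-5)) = -1399 - (80 - 36*(6 - 5)) = -1399 - (80 - 36*1) = -1399 - (80 - 36) = -1399 - 1*44 = -1399 - 44 = -1443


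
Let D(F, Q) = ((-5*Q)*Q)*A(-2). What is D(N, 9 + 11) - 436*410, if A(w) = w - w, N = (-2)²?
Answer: -178760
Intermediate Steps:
N = 4
A(w) = 0
D(F, Q) = 0 (D(F, Q) = ((-5*Q)*Q)*0 = -5*Q²*0 = 0)
D(N, 9 + 11) - 436*410 = 0 - 436*410 = 0 - 178760 = -178760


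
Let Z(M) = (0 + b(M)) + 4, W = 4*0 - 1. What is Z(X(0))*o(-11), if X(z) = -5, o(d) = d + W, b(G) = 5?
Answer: -108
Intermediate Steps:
W = -1 (W = 0 - 1 = -1)
o(d) = -1 + d (o(d) = d - 1 = -1 + d)
Z(M) = 9 (Z(M) = (0 + 5) + 4 = 5 + 4 = 9)
Z(X(0))*o(-11) = 9*(-1 - 11) = 9*(-12) = -108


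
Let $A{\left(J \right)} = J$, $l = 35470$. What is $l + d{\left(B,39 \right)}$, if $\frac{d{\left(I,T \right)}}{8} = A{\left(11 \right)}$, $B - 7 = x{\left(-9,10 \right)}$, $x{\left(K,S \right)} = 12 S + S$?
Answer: $35558$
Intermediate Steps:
$x{\left(K,S \right)} = 13 S$
$B = 137$ ($B = 7 + 13 \cdot 10 = 7 + 130 = 137$)
$d{\left(I,T \right)} = 88$ ($d{\left(I,T \right)} = 8 \cdot 11 = 88$)
$l + d{\left(B,39 \right)} = 35470 + 88 = 35558$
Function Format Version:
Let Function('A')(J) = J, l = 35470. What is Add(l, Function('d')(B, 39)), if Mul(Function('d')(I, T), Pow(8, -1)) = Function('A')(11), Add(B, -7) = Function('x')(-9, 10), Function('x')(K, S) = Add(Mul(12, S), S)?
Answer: 35558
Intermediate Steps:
Function('x')(K, S) = Mul(13, S)
B = 137 (B = Add(7, Mul(13, 10)) = Add(7, 130) = 137)
Function('d')(I, T) = 88 (Function('d')(I, T) = Mul(8, 11) = 88)
Add(l, Function('d')(B, 39)) = Add(35470, 88) = 35558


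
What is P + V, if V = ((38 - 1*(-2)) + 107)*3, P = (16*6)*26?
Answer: 2937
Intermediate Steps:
P = 2496 (P = 96*26 = 2496)
V = 441 (V = ((38 + 2) + 107)*3 = (40 + 107)*3 = 147*3 = 441)
P + V = 2496 + 441 = 2937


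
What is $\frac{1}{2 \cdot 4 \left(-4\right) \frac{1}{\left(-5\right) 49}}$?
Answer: $\frac{245}{32} \approx 7.6563$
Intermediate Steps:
$\frac{1}{2 \cdot 4 \left(-4\right) \frac{1}{\left(-5\right) 49}} = \frac{1}{8 \left(-4\right) \frac{1}{-245}} = \frac{1}{\left(-32\right) \left(- \frac{1}{245}\right)} = \frac{1}{\frac{32}{245}} = \frac{245}{32}$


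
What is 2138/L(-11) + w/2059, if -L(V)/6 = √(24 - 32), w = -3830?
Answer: -3830/2059 + 1069*I*√2/12 ≈ -1.8601 + 125.98*I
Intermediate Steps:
L(V) = -12*I*√2 (L(V) = -6*√(24 - 32) = -12*I*√2)
2138/L(-11) + w/2059 = 2138/((-12*I*√2)) - 3830/2059 = 2138*(I*√2/24) - 3830*1/2059 = 1069*I*√2/12 - 3830/2059 = -3830/2059 + 1069*I*√2/12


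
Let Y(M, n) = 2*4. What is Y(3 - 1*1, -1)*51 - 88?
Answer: 320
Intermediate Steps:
Y(M, n) = 8
Y(3 - 1*1, -1)*51 - 88 = 8*51 - 88 = 408 - 88 = 320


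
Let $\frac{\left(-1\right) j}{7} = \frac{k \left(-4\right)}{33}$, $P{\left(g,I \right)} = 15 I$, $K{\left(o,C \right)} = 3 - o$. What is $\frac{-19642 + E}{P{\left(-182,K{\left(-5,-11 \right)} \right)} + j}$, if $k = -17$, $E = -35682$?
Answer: $- \frac{456423}{871} \approx -524.02$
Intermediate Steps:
$j = - \frac{476}{33}$ ($j = - 7 \frac{\left(-17\right) \left(-4\right)}{33} = - 7 \cdot 68 \cdot \frac{1}{33} = \left(-7\right) \frac{68}{33} = - \frac{476}{33} \approx -14.424$)
$\frac{-19642 + E}{P{\left(-182,K{\left(-5,-11 \right)} \right)} + j} = \frac{-19642 - 35682}{15 \left(3 - -5\right) - \frac{476}{33}} = - \frac{55324}{15 \left(3 + 5\right) - \frac{476}{33}} = - \frac{55324}{15 \cdot 8 - \frac{476}{33}} = - \frac{55324}{120 - \frac{476}{33}} = - \frac{55324}{\frac{3484}{33}} = \left(-55324\right) \frac{33}{3484} = - \frac{456423}{871}$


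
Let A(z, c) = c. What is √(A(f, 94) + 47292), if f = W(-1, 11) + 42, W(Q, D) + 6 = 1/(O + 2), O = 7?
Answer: √47386 ≈ 217.68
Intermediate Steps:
W(Q, D) = -53/9 (W(Q, D) = -6 + 1/(7 + 2) = -6 + 1/9 = -6 + ⅑ = -53/9)
f = 325/9 (f = -53/9 + 42 = 325/9 ≈ 36.111)
√(A(f, 94) + 47292) = √(94 + 47292) = √47386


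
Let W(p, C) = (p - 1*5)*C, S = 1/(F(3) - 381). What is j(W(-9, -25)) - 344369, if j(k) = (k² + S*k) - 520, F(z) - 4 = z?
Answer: -41586918/187 ≈ -2.2239e+5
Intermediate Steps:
F(z) = 4 + z
S = -1/374 (S = 1/((4 + 3) - 381) = 1/(7 - 381) = 1/(-374) = -1/374 ≈ -0.0026738)
W(p, C) = C*(-5 + p) (W(p, C) = (p - 5)*C = (-5 + p)*C = C*(-5 + p))
j(k) = -520 + k² - k/374 (j(k) = (k² - k/374) - 520 = -520 + k² - k/374)
j(W(-9, -25)) - 344369 = (-520 + (-25*(-5 - 9))² - (-25)*(-5 - 9)/374) - 344369 = (-520 + (-25*(-14))² - (-25)*(-14)/374) - 344369 = (-520 + 350² - 1/374*350) - 344369 = (-520 + 122500 - 175/187) - 344369 = 22810085/187 - 344369 = -41586918/187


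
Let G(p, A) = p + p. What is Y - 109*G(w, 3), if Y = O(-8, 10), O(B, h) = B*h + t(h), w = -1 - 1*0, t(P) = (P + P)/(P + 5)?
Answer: 418/3 ≈ 139.33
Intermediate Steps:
t(P) = 2*P/(5 + P) (t(P) = (2*P)/(5 + P) = 2*P/(5 + P))
w = -1 (w = -1 + 0 = -1)
G(p, A) = 2*p
O(B, h) = B*h + 2*h/(5 + h)
Y = -236/3 (Y = 10*(2 - 8*(5 + 10))/(5 + 10) = 10*(2 - 8*15)/15 = 10*(1/15)*(2 - 120) = 10*(1/15)*(-118) = -236/3 ≈ -78.667)
Y - 109*G(w, 3) = -236/3 - 218*(-1) = -236/3 - 109*(-2) = -236/3 + 218 = 418/3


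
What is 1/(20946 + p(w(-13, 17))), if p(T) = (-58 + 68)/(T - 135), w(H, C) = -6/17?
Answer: 2301/48196576 ≈ 4.7742e-5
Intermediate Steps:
w(H, C) = -6/17 (w(H, C) = -6*1/17 = -6/17)
p(T) = 10/(-135 + T)
1/(20946 + p(w(-13, 17))) = 1/(20946 + 10/(-135 - 6/17)) = 1/(20946 + 10/(-2301/17)) = 1/(20946 + 10*(-17/2301)) = 1/(20946 - 170/2301) = 1/(48196576/2301) = 2301/48196576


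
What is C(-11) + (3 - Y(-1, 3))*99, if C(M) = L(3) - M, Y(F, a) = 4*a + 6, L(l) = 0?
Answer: -1474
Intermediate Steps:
Y(F, a) = 6 + 4*a
C(M) = -M (C(M) = 0 - M = -M)
C(-11) + (3 - Y(-1, 3))*99 = -1*(-11) + (3 - (6 + 4*3))*99 = 11 + (3 - (6 + 12))*99 = 11 + (3 - 1*18)*99 = 11 + (3 - 18)*99 = 11 - 15*99 = 11 - 1485 = -1474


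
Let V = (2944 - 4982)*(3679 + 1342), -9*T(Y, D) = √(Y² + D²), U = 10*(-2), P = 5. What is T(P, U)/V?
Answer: 5*√17/92095182 ≈ 2.2385e-7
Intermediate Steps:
U = -20
T(Y, D) = -√(D² + Y²)/9 (T(Y, D) = -√(Y² + D²)/9 = -√(D² + Y²)/9)
V = -10232798 (V = -2038*5021 = -10232798)
T(P, U)/V = -√((-20)² + 5²)/9/(-10232798) = -√(400 + 25)/9*(-1/10232798) = -5*√17/9*(-1/10232798) = 5*√17/92095182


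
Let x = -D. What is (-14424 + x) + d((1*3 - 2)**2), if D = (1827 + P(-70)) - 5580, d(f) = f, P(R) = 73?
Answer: -10743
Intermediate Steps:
D = -3680 (D = (1827 + 73) - 5580 = 1900 - 5580 = -3680)
x = 3680 (x = -1*(-3680) = 3680)
(-14424 + x) + d((1*3 - 2)**2) = (-14424 + 3680) + (1*3 - 2)**2 = -10744 + (3 - 2)**2 = -10744 + 1**2 = -10744 + 1 = -10743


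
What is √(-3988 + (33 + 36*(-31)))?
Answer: I*√5071 ≈ 71.211*I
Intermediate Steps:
√(-3988 + (33 + 36*(-31))) = √(-3988 + (33 - 1116)) = √(-3988 - 1083) = √(-5071) = I*√5071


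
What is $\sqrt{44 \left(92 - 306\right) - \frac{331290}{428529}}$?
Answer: $\frac{i \sqrt{192140993015474}}{142843} \approx 97.04 i$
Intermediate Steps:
$\sqrt{44 \left(92 - 306\right) - \frac{331290}{428529}} = \sqrt{44 \left(-214\right) - \frac{110430}{142843}} = \sqrt{-9416 - \frac{110430}{142843}} = \sqrt{- \frac{1345120118}{142843}} = \frac{i \sqrt{192140993015474}}{142843}$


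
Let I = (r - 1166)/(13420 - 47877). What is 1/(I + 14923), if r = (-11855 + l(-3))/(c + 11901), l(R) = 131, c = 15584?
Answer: 947050645/14132868834569 ≈ 6.7011e-5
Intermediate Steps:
r = -11724/27485 (r = (-11855 + 131)/(15584 + 11901) = -11724/27485 ≈ -0.42656)
I = 32059234/947050645 (I = (-11724/27485 - 1166)/(13420 - 47877) = -32059234/27485/(-34457) = -32059234/27485*(-1/34457) = 32059234/947050645 ≈ 0.033852)
1/(I + 14923) = 1/(32059234/947050645 + 14923) = 1/(14132868834569/947050645) = 947050645/14132868834569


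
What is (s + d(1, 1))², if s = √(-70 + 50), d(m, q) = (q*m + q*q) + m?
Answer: -11 + 12*I*√5 ≈ -11.0 + 26.833*I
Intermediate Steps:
d(m, q) = m + q² + m*q (d(m, q) = (m*q + q²) + m = (q² + m*q) + m = m + q² + m*q)
s = 2*I*√5 (s = √(-20) = 2*I*√5 ≈ 4.4721*I)
(s + d(1, 1))² = (2*I*√5 + (1 + 1² + 1*1))² = (2*I*√5 + (1 + 1 + 1))² = (2*I*√5 + 3)² = (3 + 2*I*√5)²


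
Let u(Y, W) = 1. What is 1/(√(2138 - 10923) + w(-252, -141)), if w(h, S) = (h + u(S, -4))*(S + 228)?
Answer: -87/1899854 - I*√8785/476863354 ≈ -4.5793e-5 - 1.9655e-7*I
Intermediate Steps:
w(h, S) = (1 + h)*(228 + S) (w(h, S) = (h + 1)*(S + 228) = (1 + h)*(228 + S))
1/(√(2138 - 10923) + w(-252, -141)) = 1/(√(2138 - 10923) + (228 - 141 + 228*(-252) - 141*(-252))) = 1/(√(-8785) + (228 - 141 - 57456 + 35532)) = 1/(I*√8785 - 21837) = 1/(-21837 + I*√8785)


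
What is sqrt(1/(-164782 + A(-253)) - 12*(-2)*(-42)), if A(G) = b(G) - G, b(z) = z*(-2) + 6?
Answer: I*sqrt(27116789063329)/164017 ≈ 31.749*I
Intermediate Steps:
b(z) = 6 - 2*z (b(z) = -2*z + 6 = 6 - 2*z)
A(G) = 6 - 3*G (A(G) = (6 - 2*G) - G = 6 - 3*G)
sqrt(1/(-164782 + A(-253)) - 12*(-2)*(-42)) = sqrt(1/(-164782 + (6 - 3*(-253))) - 12*(-2)*(-42)) = sqrt(1/(-164782 + (6 + 759)) + 24*(-42)) = sqrt(1/(-164782 + 765) - 1008) = sqrt(1/(-164017) - 1008) = sqrt(-1/164017 - 1008) = sqrt(-165329137/164017) = I*sqrt(27116789063329)/164017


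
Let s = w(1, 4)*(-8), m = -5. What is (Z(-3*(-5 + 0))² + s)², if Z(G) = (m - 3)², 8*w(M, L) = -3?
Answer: 16801801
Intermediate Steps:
w(M, L) = -3/8 (w(M, L) = (⅛)*(-3) = -3/8)
Z(G) = 64 (Z(G) = (-5 - 3)² = (-8)² = 64)
s = 3 (s = -3/8*(-8) = 3)
(Z(-3*(-5 + 0))² + s)² = (64² + 3)² = (4096 + 3)² = 4099² = 16801801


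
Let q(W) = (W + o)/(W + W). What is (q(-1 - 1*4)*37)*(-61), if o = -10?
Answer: -6771/2 ≈ -3385.5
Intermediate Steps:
q(W) = (-10 + W)/(2*W) (q(W) = (W - 10)/(W + W) = (-10 + W)/((2*W)) = (-10 + W)*(1/(2*W)) = (-10 + W)/(2*W))
(q(-1 - 1*4)*37)*(-61) = (((-10 + (-1 - 1*4))/(2*(-1 - 1*4)))*37)*(-61) = (((-10 + (-1 - 4))/(2*(-1 - 4)))*37)*(-61) = (((1/2)*(-10 - 5)/(-5))*37)*(-61) = (((1/2)*(-1/5)*(-15))*37)*(-61) = ((3/2)*37)*(-61) = (111/2)*(-61) = -6771/2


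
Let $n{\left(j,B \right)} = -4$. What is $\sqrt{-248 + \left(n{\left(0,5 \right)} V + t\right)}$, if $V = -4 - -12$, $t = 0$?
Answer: $2 i \sqrt{70} \approx 16.733 i$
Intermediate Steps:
$V = 8$ ($V = -4 + 12 = 8$)
$\sqrt{-248 + \left(n{\left(0,5 \right)} V + t\right)} = \sqrt{-248 + \left(\left(-4\right) 8 + 0\right)} = \sqrt{-248 + \left(-32 + 0\right)} = \sqrt{-248 - 32} = \sqrt{-280} = 2 i \sqrt{70}$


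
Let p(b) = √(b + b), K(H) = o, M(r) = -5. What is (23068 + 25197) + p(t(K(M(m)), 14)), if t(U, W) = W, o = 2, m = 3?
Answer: 48265 + 2*√7 ≈ 48270.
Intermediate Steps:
K(H) = 2
p(b) = √2*√b (p(b) = √(2*b) = √2*√b)
(23068 + 25197) + p(t(K(M(m)), 14)) = (23068 + 25197) + √2*√14 = 48265 + 2*√7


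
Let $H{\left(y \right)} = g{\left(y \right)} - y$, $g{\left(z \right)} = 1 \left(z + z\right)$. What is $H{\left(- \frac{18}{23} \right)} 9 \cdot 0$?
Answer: $0$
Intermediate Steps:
$g{\left(z \right)} = 2 z$ ($g{\left(z \right)} = 1 \cdot 2 z = 2 z$)
$H{\left(y \right)} = y$ ($H{\left(y \right)} = 2 y - y = y$)
$H{\left(- \frac{18}{23} \right)} 9 \cdot 0 = - \frac{18}{23} \cdot 9 \cdot 0 = \left(-18\right) \frac{1}{23} \cdot 0 = \left(- \frac{18}{23}\right) 0 = 0$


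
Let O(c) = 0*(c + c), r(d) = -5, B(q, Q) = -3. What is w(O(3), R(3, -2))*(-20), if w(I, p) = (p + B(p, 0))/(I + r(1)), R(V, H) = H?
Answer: -20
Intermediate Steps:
O(c) = 0 (O(c) = 0*(2*c) = 0)
w(I, p) = (-3 + p)/(-5 + I) (w(I, p) = (p - 3)/(I - 5) = (-3 + p)/(-5 + I))
w(O(3), R(3, -2))*(-20) = ((-3 - 2)/(-5 + 0))*(-20) = (-5/(-5))*(-20) = -⅕*(-5)*(-20) = 1*(-20) = -20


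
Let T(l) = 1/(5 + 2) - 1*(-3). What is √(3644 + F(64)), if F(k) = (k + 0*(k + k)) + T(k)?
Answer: √181846/7 ≈ 60.919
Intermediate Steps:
T(l) = 22/7 (T(l) = 1/7 + 3 = ⅐ + 3 = 22/7)
F(k) = 22/7 + k (F(k) = (k + 0*(k + k)) + 22/7 = (k + 0*(2*k)) + 22/7 = (k + 0) + 22/7 = k + 22/7 = 22/7 + k)
√(3644 + F(64)) = √(3644 + (22/7 + 64)) = √(3644 + 470/7) = √(25978/7) = √181846/7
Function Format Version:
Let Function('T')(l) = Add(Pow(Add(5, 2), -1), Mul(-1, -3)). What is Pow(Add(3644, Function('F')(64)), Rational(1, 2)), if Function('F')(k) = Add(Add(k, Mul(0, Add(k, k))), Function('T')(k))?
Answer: Mul(Rational(1, 7), Pow(181846, Rational(1, 2))) ≈ 60.919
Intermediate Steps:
Function('T')(l) = Rational(22, 7) (Function('T')(l) = Add(Pow(7, -1), 3) = Add(Rational(1, 7), 3) = Rational(22, 7))
Function('F')(k) = Add(Rational(22, 7), k) (Function('F')(k) = Add(Add(k, Mul(0, Add(k, k))), Rational(22, 7)) = Add(Add(k, Mul(0, Mul(2, k))), Rational(22, 7)) = Add(Add(k, 0), Rational(22, 7)) = Add(k, Rational(22, 7)) = Add(Rational(22, 7), k))
Pow(Add(3644, Function('F')(64)), Rational(1, 2)) = Pow(Add(3644, Add(Rational(22, 7), 64)), Rational(1, 2)) = Pow(Add(3644, Rational(470, 7)), Rational(1, 2)) = Pow(Rational(25978, 7), Rational(1, 2)) = Mul(Rational(1, 7), Pow(181846, Rational(1, 2)))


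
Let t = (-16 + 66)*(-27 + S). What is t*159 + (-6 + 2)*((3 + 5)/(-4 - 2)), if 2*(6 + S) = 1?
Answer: -775109/3 ≈ -2.5837e+5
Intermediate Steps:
S = -11/2 (S = -6 + (1/2)*1 = -6 + 1/2 = -11/2 ≈ -5.5000)
t = -1625 (t = (-16 + 66)*(-27 - 11/2) = 50*(-65/2) = -1625)
t*159 + (-6 + 2)*((3 + 5)/(-4 - 2)) = -1625*159 + (-6 + 2)*((3 + 5)/(-4 - 2)) = -258375 - 32/(-6) = -258375 - 32*(-1)/6 = -258375 - 4*(-4/3) = -258375 + 16/3 = -775109/3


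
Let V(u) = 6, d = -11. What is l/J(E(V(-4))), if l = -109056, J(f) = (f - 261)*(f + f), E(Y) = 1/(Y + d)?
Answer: -681600/653 ≈ -1043.8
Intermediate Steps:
E(Y) = 1/(-11 + Y) (E(Y) = 1/(Y - 11) = 1/(-11 + Y))
J(f) = 2*f*(-261 + f) (J(f) = (-261 + f)*(2*f) = 2*f*(-261 + f))
l/J(E(V(-4))) = -109056*(-11 + 6)/(2*(-261 + 1/(-11 + 6))) = -109056*(-5/(2*(-261 + 1/(-5)))) = -109056*(-5/(2*(-261 - 1/5))) = -109056/(2*(-1/5)*(-1306/5)) = -109056/2612/25 = -109056*25/2612 = -681600/653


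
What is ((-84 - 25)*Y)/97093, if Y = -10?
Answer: 1090/97093 ≈ 0.011226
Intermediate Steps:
((-84 - 25)*Y)/97093 = ((-84 - 25)*(-10))/97093 = -109*(-10)*(1/97093) = 1090*(1/97093) = 1090/97093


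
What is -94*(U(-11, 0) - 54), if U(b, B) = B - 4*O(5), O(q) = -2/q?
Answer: 24628/5 ≈ 4925.6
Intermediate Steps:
U(b, B) = 8/5 + B (U(b, B) = B - (-8)/5 = B - 4*(-2/5) = B + 8/5 = 8/5 + B)
-94*(U(-11, 0) - 54) = -94*((8/5 + 0) - 54) = -94*(8/5 - 54) = -94*(-262/5) = 24628/5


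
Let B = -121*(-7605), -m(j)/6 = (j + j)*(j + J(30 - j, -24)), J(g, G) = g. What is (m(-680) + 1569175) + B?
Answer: 2734180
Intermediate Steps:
m(j) = -360*j (m(j) = -6*(j + j)*(j + (30 - j)) = -6*2*j*30 = -360*j)
B = 920205
(m(-680) + 1569175) + B = (-360*(-680) + 1569175) + 920205 = (244800 + 1569175) + 920205 = 1813975 + 920205 = 2734180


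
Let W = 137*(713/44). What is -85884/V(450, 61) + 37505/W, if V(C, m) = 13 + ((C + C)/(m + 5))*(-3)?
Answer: 92788202584/29988067 ≈ 3094.2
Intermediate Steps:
W = 97681/44 (W = 137*(713*(1/44)) = 137*(713/44) = 97681/44 ≈ 2220.0)
V(C, m) = 13 - 6*C/(5 + m) (V(C, m) = 13 + ((2*C)/(5 + m))*(-3) = 13 + (2*C/(5 + m))*(-3) = 13 - 6*C/(5 + m))
-85884/V(450, 61) + 37505/W = -85884*(5 + 61)/(65 - 6*450 + 13*61) + 37505/(97681/44) = -85884*66/(65 - 2700 + 793) + 37505*(44/97681) = -85884/((1/66)*(-1842)) + 1650220/97681 = -85884/(-307/11) + 1650220/97681 = -85884*(-11/307) + 1650220/97681 = 944724/307 + 1650220/97681 = 92788202584/29988067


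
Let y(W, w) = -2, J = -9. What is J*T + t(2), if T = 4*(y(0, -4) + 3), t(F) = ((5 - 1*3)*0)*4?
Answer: -36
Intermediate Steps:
t(F) = 0 (t(F) = ((5 - 3)*0)*4 = (2*0)*4 = 0*4 = 0)
T = 4 (T = 4*(-2 + 3) = 4*1 = 4)
J*T + t(2) = -9*4 + 0 = -36 + 0 = -36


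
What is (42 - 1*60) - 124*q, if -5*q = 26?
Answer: 3134/5 ≈ 626.80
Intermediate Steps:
q = -26/5 (q = -⅕*26 = -26/5 ≈ -5.2000)
(42 - 1*60) - 124*q = (42 - 1*60) - 124*(-26/5) = (42 - 60) + 3224/5 = -18 + 3224/5 = 3134/5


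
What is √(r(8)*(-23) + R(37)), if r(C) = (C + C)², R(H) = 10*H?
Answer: I*√5518 ≈ 74.283*I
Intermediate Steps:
r(C) = 4*C² (r(C) = (2*C)² = 4*C²)
√(r(8)*(-23) + R(37)) = √((4*8²)*(-23) + 10*37) = √((4*64)*(-23) + 370) = √(256*(-23) + 370) = √(-5888 + 370) = √(-5518) = I*√5518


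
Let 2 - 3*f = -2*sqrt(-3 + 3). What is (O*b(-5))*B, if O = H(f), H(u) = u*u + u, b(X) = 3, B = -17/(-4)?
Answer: 85/6 ≈ 14.167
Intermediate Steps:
B = 17/4 (B = -17*(-1/4) = 17/4 ≈ 4.2500)
f = 2/3 (f = 2/3 - (-2)*sqrt(-3 + 3)/3 = 2/3 - (-2)*sqrt(0)/3 = 2/3 - (-2)*0/3 = 2/3 - 1/3*0 = 2/3 + 0 = 2/3 ≈ 0.66667)
H(u) = u + u**2 (H(u) = u**2 + u = u + u**2)
O = 10/9 (O = 2*(1 + 2/3)/3 = (2/3)*(5/3) = 10/9 ≈ 1.1111)
(O*b(-5))*B = ((10/9)*3)*(17/4) = (10/3)*(17/4) = 85/6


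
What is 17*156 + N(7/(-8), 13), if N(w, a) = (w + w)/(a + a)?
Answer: 275801/104 ≈ 2651.9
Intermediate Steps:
N(w, a) = w/a (N(w, a) = (2*w)/((2*a)) = (2*w)*(1/(2*a)) = w/a)
17*156 + N(7/(-8), 13) = 17*156 + (7/(-8))/13 = 2652 + (7*(-⅛))*(1/13) = 2652 - 7/8*1/13 = 2652 - 7/104 = 275801/104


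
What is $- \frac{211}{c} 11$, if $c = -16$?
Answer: $\frac{2321}{16} \approx 145.06$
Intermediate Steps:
$- \frac{211}{c} 11 = - \frac{211}{-16} \cdot 11 = \left(-211\right) \left(- \frac{1}{16}\right) 11 = \frac{211}{16} \cdot 11 = \frac{2321}{16}$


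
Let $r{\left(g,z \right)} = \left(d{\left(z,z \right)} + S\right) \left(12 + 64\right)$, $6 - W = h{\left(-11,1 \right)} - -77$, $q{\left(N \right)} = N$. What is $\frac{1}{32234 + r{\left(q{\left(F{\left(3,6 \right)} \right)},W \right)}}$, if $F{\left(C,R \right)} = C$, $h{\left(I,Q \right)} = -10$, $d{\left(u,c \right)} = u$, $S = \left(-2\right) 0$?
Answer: $\frac{1}{27598} \approx 3.6235 \cdot 10^{-5}$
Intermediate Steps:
$S = 0$
$W = -61$ ($W = 6 - \left(-10 - -77\right) = 6 - \left(-10 + 77\right) = 6 - 67 = -61$)
$r{\left(g,z \right)} = 76 z$ ($r{\left(g,z \right)} = \left(z + 0\right) \left(12 + 64\right) = z 76 = 76 z$)
$\frac{1}{32234 + r{\left(q{\left(F{\left(3,6 \right)} \right)},W \right)}} = \frac{1}{32234 + 76 \left(-61\right)} = \frac{1}{32234 - 4636} = \frac{1}{27598}$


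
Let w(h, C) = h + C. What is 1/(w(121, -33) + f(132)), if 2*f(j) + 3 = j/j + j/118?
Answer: 59/5166 ≈ 0.011421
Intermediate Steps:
f(j) = -1 + j/236 (f(j) = -3/2 + (j/j + j/118)/2 = -3/2 + (1 + j*(1/118))/2 = -3/2 + (1 + j/118)/2 = -3/2 + (½ + j/236) = -1 + j/236)
w(h, C) = C + h
1/(w(121, -33) + f(132)) = 1/((-33 + 121) + (-1 + (1/236)*132)) = 1/(88 + (-1 + 33/59)) = 1/(88 - 26/59) = 1/(5166/59) = 59/5166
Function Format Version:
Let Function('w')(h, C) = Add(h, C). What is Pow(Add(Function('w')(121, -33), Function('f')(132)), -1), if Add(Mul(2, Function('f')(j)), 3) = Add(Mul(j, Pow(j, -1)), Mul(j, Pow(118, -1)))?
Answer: Rational(59, 5166) ≈ 0.011421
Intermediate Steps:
Function('f')(j) = Add(-1, Mul(Rational(1, 236), j)) (Function('f')(j) = Add(Rational(-3, 2), Mul(Rational(1, 2), Add(Mul(j, Pow(j, -1)), Mul(j, Pow(118, -1))))) = Add(Rational(-3, 2), Mul(Rational(1, 2), Add(1, Mul(j, Rational(1, 118))))) = Add(Rational(-3, 2), Mul(Rational(1, 2), Add(1, Mul(Rational(1, 118), j)))) = Add(Rational(-3, 2), Add(Rational(1, 2), Mul(Rational(1, 236), j))) = Add(-1, Mul(Rational(1, 236), j)))
Function('w')(h, C) = Add(C, h)
Pow(Add(Function('w')(121, -33), Function('f')(132)), -1) = Pow(Add(Add(-33, 121), Add(-1, Mul(Rational(1, 236), 132))), -1) = Pow(Add(88, Add(-1, Rational(33, 59))), -1) = Pow(Add(88, Rational(-26, 59)), -1) = Pow(Rational(5166, 59), -1) = Rational(59, 5166)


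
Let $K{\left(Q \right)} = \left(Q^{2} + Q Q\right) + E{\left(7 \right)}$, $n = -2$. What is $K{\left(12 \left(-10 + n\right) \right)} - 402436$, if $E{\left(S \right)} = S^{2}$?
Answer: $-360915$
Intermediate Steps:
$K{\left(Q \right)} = 49 + 2 Q^{2}$ ($K{\left(Q \right)} = \left(Q^{2} + Q Q\right) + 7^{2} = \left(Q^{2} + Q^{2}\right) + 49 = 2 Q^{2} + 49 = 49 + 2 Q^{2}$)
$K{\left(12 \left(-10 + n\right) \right)} - 402436 = \left(49 + 2 \left(12 \left(-10 - 2\right)\right)^{2}\right) - 402436 = \left(49 + 2 \left(12 \left(-12\right)\right)^{2}\right) - 402436 = \left(49 + 2 \left(-144\right)^{2}\right) - 402436 = \left(49 + 2 \cdot 20736\right) - 402436 = \left(49 + 41472\right) - 402436 = 41521 - 402436 = -360915$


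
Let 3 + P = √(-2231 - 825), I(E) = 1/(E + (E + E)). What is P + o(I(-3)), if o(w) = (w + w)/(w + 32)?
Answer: -863/287 + 4*I*√191 ≈ -3.007 + 55.281*I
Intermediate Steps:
I(E) = 1/(3*E) (I(E) = 1/(E + 2*E) = 1/(3*E))
o(w) = 2*w/(32 + w) (o(w) = (2*w)/(32 + w) = 2*w/(32 + w))
P = -3 + 4*I*√191 (P = -3 + √(-2231 - 825) = -3 + √(-3056) = -3 + 4*I*√191 ≈ -3.0 + 55.281*I)
P + o(I(-3)) = (-3 + 4*I*√191) + 2*((⅓)/(-3))/(32 + (⅓)/(-3)) = (-3 + 4*I*√191) + 2*((⅓)*(-⅓))/(32 + (⅓)*(-⅓)) = (-3 + 4*I*√191) + 2*(-⅑)/(32 - ⅑) = (-3 + 4*I*√191) + 2*(-⅑)/(287/9) = (-3 + 4*I*√191) + 2*(-⅑)*(9/287) = (-3 + 4*I*√191) - 2/287 = -863/287 + 4*I*√191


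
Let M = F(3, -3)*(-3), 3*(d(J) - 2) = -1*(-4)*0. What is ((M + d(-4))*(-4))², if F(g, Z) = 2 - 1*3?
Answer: 400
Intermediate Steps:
d(J) = 2 (d(J) = 2 + (-1*(-4)*0)/3 = 2 + (4*0)/3 = 2 + (⅓)*0 = 2 + 0 = 2)
F(g, Z) = -1 (F(g, Z) = 2 - 3 = -1)
M = 3 (M = -1*(-3) = 3)
((M + d(-4))*(-4))² = ((3 + 2)*(-4))² = (5*(-4))² = (-20)² = 400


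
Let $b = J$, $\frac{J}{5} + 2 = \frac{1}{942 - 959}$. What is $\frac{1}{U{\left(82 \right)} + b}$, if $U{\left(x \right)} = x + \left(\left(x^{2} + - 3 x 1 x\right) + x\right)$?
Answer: $- \frac{17}{226003} \approx -7.522 \cdot 10^{-5}$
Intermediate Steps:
$U{\left(x \right)} = - 2 x^{2} + 2 x$ ($U{\left(x \right)} = x + \left(\left(x^{2} + - 3 x x\right) + x\right) = x + \left(\left(x^{2} - 3 x^{2}\right) + x\right) = x - \left(- x + 2 x^{2}\right) = - 2 x^{2} + 2 x$)
$J = - \frac{175}{17}$ ($J = -10 + \frac{5}{942 - 959} = -10 + \frac{5}{-17} = -10 + 5 \left(- \frac{1}{17}\right) = -10 - \frac{5}{17} = - \frac{175}{17} \approx -10.294$)
$b = - \frac{175}{17} \approx -10.294$
$\frac{1}{U{\left(82 \right)} + b} = \frac{1}{2 \cdot 82 \left(1 - 82\right) - \frac{175}{17}} = \frac{1}{2 \cdot 82 \left(-81\right) - \frac{175}{17}} = \frac{1}{-13284 - \frac{175}{17}} = \frac{1}{- \frac{226003}{17}} = - \frac{17}{226003}$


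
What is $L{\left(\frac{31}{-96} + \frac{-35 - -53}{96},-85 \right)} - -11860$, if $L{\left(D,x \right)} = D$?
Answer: $\frac{1138547}{96} \approx 11860.0$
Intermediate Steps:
$L{\left(\frac{31}{-96} + \frac{-35 - -53}{96},-85 \right)} - -11860 = \left(\frac{31}{-96} + \frac{-35 - -53}{96}\right) - -11860 = \left(31 \left(- \frac{1}{96}\right) + \left(-35 + 53\right) \frac{1}{96}\right) + 11860 = \left(- \frac{31}{96} + 18 \cdot \frac{1}{96}\right) + 11860 = \left(- \frac{31}{96} + \frac{3}{16}\right) + 11860 = - \frac{13}{96} + 11860 = \frac{1138547}{96}$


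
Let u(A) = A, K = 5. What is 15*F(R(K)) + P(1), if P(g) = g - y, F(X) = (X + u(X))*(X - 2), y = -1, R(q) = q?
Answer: 452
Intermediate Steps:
F(X) = 2*X*(-2 + X) (F(X) = (X + X)*(X - 2) = (2*X)*(-2 + X) = 2*X*(-2 + X))
P(g) = 1 + g (P(g) = g - 1*(-1) = g + 1 = 1 + g)
15*F(R(K)) + P(1) = 15*(2*5*(-2 + 5)) + (1 + 1) = 15*(2*5*3) + 2 = 15*30 + 2 = 450 + 2 = 452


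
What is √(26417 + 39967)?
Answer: 12*√461 ≈ 257.65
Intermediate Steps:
√(26417 + 39967) = √66384 = 12*√461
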